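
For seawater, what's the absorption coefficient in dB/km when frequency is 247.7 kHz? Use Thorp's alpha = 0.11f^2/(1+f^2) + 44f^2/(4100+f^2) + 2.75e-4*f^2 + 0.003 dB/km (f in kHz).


f^2 = 61355.29
alpha = 0.11*61355.29/(1+61355.29) + 44*61355.29/(4100+61355.29) + 2.75e-4*61355.29 + 0.003 = 58.23

58.23 dB/km


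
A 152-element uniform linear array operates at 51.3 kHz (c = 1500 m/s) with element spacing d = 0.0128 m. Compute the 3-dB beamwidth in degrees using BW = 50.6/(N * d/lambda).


Step 1: lambda = 1500/51300 = 0.02924 m
Step 2: d/lambda = 0.0128/0.02924 = 0.4378
Step 3: BW = 50.6/(N * d/lambda) = 50.6/(152 * 0.4378) = 0.76

0.76 deg


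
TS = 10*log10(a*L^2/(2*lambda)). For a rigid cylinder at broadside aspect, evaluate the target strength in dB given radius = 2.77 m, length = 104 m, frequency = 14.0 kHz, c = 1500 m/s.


lambda = 1500/14000 = 0.10714 m
TS = 10*log10(2.77*104^2/(2*0.10714)) = 51.46

51.46 dB


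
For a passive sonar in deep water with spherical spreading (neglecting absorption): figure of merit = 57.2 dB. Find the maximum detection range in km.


At max range FOM = TL, so 20*log10(R) = 57.2
R = 10^(57.2/20) = 724.44 m = 0.72 km

0.72 km


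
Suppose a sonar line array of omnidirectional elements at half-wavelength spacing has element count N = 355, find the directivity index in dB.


DI = 10*log10(355) = 25.5

25.5 dB


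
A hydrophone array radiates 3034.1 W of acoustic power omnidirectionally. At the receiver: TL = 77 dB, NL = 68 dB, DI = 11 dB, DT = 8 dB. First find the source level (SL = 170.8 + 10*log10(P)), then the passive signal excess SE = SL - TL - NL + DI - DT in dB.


Step 1: SL = 170.8 + 10*log10(3034.1) = 205.62 dB
Step 2: SE = SL - TL - NL + DI - DT = 205.62 - 77 - 68 + 11 - 8 = 63.62

63.62 dB


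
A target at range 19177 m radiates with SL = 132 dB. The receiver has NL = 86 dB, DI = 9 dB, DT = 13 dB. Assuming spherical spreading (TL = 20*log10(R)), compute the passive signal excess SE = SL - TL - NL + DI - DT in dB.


Step 1: TL = 20*log10(19177) = 85.66 dB
Step 2: SE = 132 - 85.66 - 86 + 9 - 13 = -43.66

-43.66 dB


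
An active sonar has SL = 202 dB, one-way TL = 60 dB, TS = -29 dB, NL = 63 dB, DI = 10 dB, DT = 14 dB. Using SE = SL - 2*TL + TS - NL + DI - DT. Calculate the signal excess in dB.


-14 dB


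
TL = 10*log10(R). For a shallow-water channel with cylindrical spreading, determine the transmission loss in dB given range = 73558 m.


TL = 10*log10(73558) = 48.67

48.67 dB


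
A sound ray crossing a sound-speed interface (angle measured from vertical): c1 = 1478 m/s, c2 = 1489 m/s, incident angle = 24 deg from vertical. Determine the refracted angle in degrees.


sin(theta2) = (c2/c1)*sin(theta1) = (1489/1478)*sin(24 deg) = 0.40976
theta2 = arcsin(0.40976) = 24.19

24.19 deg


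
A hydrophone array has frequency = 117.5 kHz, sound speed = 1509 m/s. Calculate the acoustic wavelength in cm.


lambda = c/f = 1509 / 117500 = 0.0128 m = 1.28 cm

1.28 cm


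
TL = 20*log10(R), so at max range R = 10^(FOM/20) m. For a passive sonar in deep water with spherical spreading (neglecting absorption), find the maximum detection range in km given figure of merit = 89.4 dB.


At max range FOM = TL, so 20*log10(R) = 89.4
R = 10^(89.4/20) = 29512.09 m = 29.51 km

29.51 km


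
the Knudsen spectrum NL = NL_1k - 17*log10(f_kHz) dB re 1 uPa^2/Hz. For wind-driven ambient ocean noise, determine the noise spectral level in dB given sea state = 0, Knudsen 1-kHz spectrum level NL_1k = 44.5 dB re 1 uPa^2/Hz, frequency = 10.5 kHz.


27.14 dB


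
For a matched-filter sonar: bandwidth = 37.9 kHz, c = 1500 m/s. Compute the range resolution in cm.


dR = c/(2*BW) = 1500 / (2 * 37.9e3) = 0.0198 m = 1.98 cm

1.98 cm


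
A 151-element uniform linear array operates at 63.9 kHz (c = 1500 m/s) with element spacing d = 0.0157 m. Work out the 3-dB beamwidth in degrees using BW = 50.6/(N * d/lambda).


Step 1: lambda = 1500/63900 = 0.02347 m
Step 2: d/lambda = 0.0157/0.02347 = 0.6689
Step 3: BW = 50.6/(N * d/lambda) = 50.6/(151 * 0.6689) = 0.5

0.5 deg


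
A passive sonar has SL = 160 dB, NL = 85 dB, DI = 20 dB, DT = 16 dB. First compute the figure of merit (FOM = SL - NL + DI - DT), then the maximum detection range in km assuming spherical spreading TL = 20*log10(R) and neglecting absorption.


Step 1: FOM = SL - NL + DI - DT = 160 - 85 + 20 - 16 = 79 dB
Step 2: at max range FOM = TL = 20*log10(R), so R = 10^(79/20) = 8912.51 m = 8.91 km

8.91 km


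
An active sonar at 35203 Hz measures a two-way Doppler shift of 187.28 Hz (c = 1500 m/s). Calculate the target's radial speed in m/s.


3.99 m/s


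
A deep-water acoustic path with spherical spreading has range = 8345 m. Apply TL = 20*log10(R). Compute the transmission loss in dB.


TL = 20*log10(8345) = 78.43

78.43 dB


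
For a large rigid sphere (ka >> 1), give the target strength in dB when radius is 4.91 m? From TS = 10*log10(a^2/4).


TS = 10*log10(4.91^2 / 4) = 10*log10(6.027025) = 7.8

7.8 dB


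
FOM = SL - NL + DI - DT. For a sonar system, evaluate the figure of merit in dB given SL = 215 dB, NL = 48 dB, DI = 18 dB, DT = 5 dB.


FOM = SL - NL + DI - DT = 215 - 48 + 18 - 5 = 180

180 dB


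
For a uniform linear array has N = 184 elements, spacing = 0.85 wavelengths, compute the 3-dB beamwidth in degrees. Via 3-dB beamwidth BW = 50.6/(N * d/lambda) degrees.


0.32 deg


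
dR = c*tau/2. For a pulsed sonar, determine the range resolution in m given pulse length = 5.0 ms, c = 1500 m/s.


dR = c*tau/2 = 1500 * 5.0e-3 / 2 = 3.75

3.75 m


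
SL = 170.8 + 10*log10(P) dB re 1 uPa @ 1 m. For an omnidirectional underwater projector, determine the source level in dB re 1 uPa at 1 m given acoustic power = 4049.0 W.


206.87 dB


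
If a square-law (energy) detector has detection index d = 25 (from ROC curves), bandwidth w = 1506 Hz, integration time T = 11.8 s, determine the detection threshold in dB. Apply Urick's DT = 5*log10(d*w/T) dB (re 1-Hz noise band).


DT = 5*log10(d*w/T) = 5*log10(25 * 1506 / 11.8) = 5*log10(3190.68) = 17.52

17.52 dB


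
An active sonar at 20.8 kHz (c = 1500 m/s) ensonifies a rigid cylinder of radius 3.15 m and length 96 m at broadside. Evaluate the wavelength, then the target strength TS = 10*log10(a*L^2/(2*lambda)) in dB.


Step 1: lambda = c/f = 1500/20800 = 0.07212 m
Step 2: TS = 10*log10(a*L^2/(2*lambda)) = 10*log10(3.15*96^2/(2*0.07212)) = 53.04

53.04 dB


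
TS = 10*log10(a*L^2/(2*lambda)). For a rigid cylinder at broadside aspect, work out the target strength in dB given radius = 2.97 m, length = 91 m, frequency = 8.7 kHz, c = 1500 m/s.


lambda = 1500/8700 = 0.17241 m
TS = 10*log10(2.97*91^2/(2*0.17241)) = 48.53

48.53 dB


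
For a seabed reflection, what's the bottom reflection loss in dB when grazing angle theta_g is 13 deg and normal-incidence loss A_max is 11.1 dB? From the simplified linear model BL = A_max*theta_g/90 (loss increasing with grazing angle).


BL = A_max * theta_g / 90 = 11.1 * 13 / 90 = 1.6

1.6 dB


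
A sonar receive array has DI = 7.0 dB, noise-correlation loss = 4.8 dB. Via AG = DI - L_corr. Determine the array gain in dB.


AG = DI - L_corr = 7.0 - 4.8 = 2.2

2.2 dB


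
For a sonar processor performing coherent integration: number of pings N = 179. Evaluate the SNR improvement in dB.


22.53 dB


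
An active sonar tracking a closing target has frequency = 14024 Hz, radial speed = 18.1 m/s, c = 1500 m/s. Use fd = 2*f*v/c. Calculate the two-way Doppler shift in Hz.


fd = 2*f*v/c = 2 * 14024 * 18.1 / 1500 = 338.45

338.45 Hz


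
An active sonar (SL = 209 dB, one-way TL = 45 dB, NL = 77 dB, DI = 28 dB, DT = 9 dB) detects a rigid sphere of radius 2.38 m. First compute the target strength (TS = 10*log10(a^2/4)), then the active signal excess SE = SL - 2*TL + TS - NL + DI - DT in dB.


Step 1: TS = 10*log10(2.38^2/4) = 1.51 dB
Step 2: SE = SL - 2*TL + TS - NL + DI - DT = 209 - 2*45 + (1.51) - 77 + 28 - 9 = 62.51

62.51 dB


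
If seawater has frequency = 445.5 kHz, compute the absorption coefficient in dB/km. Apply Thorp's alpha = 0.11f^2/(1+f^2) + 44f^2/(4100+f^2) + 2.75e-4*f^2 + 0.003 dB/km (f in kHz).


f^2 = 198470.25
alpha = 0.11*198470.25/(1+198470.25) + 44*198470.25/(4100+198470.25) + 2.75e-4*198470.25 + 0.003 = 97.802

97.802 dB/km


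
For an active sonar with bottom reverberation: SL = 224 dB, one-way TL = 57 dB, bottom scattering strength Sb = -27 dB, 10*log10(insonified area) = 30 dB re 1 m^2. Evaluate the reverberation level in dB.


113 dB


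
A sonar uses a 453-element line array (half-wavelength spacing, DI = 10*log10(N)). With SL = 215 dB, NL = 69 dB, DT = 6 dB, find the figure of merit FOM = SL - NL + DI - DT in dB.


Step 1: DI = 10*log10(453) = 26.56 dB
Step 2: FOM = SL - NL + DI - DT = 215 - 69 + 26.56 - 6 = 166.56

166.56 dB


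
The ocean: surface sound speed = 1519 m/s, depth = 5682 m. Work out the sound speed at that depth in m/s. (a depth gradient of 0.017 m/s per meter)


1615.594 m/s


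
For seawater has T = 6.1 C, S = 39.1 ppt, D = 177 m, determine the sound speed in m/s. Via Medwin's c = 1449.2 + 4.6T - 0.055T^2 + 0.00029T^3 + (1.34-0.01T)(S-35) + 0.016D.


c = 1449.2 + 4.6*6.1 - 0.055*6.1^2 + 0.00029*6.1^3 + (1.34 - 0.01*6.1)*(39.1 - 35) + 0.016*177 = 1483.36

1483.36 m/s


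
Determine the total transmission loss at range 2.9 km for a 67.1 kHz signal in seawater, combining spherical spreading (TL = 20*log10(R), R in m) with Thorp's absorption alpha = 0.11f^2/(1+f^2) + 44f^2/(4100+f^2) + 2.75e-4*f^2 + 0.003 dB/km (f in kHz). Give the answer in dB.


Step 1 (Thorp): alpha = 0.11*4502.41/(1+4502.41) + 44*4502.41/(4100+4502.41) + 2.75e-4*4502.41 + 0.003 = 24.3803 dB/km
Step 2: TL_spread = 20*log10(2900) = 69.25 dB
Step 3: TL_abs = alpha*R = 24.3803 * 2.9 = 70.7 dB
Step 4: TL_total = 69.25 + 70.7 = 139.95

139.95 dB


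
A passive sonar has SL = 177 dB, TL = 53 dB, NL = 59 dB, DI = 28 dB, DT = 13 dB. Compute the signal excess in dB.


80 dB


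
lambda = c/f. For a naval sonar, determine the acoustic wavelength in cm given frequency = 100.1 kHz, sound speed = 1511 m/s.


lambda = c/f = 1511 / 100100 = 0.0151 m = 1.51 cm

1.51 cm


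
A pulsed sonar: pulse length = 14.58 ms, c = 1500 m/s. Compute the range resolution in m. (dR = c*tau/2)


10.935 m


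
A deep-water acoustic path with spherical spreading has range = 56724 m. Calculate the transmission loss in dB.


TL = 20*log10(56724) = 95.08

95.08 dB


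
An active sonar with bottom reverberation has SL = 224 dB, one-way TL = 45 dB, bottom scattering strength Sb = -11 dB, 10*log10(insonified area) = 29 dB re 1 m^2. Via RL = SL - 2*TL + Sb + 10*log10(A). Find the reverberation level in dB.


RL = SL - 2*TL + Sb + 10*log10(A) = 224 - 2*45 + (-11) + 29 = 152

152 dB


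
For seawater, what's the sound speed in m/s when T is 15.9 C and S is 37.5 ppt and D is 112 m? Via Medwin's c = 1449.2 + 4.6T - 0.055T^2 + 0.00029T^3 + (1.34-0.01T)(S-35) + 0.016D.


c = 1449.2 + 4.6*15.9 - 0.055*15.9^2 + 0.00029*15.9^3 + (1.34 - 0.01*15.9)*(37.5 - 35) + 0.016*112 = 1514.35

1514.35 m/s


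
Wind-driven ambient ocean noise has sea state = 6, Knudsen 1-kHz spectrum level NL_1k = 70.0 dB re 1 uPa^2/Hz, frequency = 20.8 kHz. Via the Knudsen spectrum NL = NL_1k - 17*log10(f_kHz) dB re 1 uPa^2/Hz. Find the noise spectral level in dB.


NL = NL_1k - 17*log10(f_kHz) = 70.0 - 17*log10(20.8) = 70.0 - (22.41) = 47.59

47.59 dB


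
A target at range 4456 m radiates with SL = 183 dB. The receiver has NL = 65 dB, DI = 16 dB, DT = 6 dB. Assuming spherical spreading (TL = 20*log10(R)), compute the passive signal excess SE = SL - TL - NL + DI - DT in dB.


Step 1: TL = 20*log10(4456) = 72.98 dB
Step 2: SE = 183 - 72.98 - 65 + 16 - 6 = 55.02

55.02 dB


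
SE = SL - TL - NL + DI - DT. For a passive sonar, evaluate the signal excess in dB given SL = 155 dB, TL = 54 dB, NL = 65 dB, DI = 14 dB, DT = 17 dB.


33 dB


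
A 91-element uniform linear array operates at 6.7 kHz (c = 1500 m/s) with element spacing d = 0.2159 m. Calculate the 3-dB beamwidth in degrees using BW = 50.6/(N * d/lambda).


0.58 deg


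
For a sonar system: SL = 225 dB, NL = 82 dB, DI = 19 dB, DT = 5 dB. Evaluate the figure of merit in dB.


157 dB


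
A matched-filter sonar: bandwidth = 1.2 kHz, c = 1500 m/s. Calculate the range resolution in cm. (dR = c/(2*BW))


dR = c/(2*BW) = 1500 / (2 * 1.2e3) = 0.625 m = 62.5 cm

62.5 cm


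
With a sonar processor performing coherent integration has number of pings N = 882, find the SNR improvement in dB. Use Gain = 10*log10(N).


29.45 dB


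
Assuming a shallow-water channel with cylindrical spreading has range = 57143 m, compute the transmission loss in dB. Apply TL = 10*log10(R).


TL = 10*log10(57143) = 47.57

47.57 dB


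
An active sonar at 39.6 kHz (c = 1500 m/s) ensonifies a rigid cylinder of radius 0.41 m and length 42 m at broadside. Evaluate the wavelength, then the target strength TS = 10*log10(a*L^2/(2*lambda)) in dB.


Step 1: lambda = c/f = 1500/39600 = 0.03788 m
Step 2: TS = 10*log10(a*L^2/(2*lambda)) = 10*log10(0.41*42^2/(2*0.03788)) = 39.8

39.8 dB


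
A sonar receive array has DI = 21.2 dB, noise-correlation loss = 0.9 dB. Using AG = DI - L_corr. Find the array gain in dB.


20.3 dB


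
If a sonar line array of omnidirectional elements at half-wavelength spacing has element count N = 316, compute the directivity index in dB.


25.0 dB


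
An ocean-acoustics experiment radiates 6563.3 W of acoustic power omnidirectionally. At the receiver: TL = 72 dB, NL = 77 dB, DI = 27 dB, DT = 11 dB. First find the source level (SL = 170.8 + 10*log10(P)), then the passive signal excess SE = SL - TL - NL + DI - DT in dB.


Step 1: SL = 170.8 + 10*log10(6563.3) = 208.97 dB
Step 2: SE = SL - TL - NL + DI - DT = 208.97 - 72 - 77 + 27 - 11 = 75.97

75.97 dB


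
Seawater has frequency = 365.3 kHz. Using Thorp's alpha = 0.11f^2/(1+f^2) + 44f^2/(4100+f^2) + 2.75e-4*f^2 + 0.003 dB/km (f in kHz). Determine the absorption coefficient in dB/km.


f^2 = 133444.09
alpha = 0.11*133444.09/(1+133444.09) + 44*133444.09/(4100+133444.09) + 2.75e-4*133444.09 + 0.003 = 79.499

79.499 dB/km


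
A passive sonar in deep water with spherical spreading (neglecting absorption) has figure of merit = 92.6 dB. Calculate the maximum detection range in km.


At max range FOM = TL, so 20*log10(R) = 92.6
R = 10^(92.6/20) = 42657.95 m = 42.66 km

42.66 km


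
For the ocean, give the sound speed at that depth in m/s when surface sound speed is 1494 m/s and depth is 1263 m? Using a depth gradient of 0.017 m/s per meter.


1515.471 m/s


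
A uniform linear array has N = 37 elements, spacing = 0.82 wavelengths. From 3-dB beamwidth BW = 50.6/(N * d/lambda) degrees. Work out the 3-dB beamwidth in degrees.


BW = 50.6 / (37 * 0.82) = 50.6 / 30.34 = 1.67

1.67 deg


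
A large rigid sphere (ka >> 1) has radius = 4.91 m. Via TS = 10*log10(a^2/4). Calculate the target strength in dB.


TS = 10*log10(4.91^2 / 4) = 10*log10(6.027025) = 7.8

7.8 dB


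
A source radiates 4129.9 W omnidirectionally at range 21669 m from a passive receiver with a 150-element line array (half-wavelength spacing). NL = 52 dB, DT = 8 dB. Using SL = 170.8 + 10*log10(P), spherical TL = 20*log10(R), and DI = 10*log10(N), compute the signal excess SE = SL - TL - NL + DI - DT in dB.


Step 1: SL = 170.8 + 10*log10(4129.9) = 206.96 dB
Step 2: TL = 20*log10(21669) = 86.72 dB
Step 3: DI = 10*log10(150) = 21.76 dB
Step 4: SE = SL - TL - NL + DI - DT = 206.96 - 86.72 - 52 + 21.76 - 8 = 82.0

82.0 dB


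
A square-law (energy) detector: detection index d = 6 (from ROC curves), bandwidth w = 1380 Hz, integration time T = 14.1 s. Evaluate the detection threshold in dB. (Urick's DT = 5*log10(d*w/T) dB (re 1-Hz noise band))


DT = 5*log10(d*w/T) = 5*log10(6 * 1380 / 14.1) = 5*log10(587.23) = 13.84

13.84 dB


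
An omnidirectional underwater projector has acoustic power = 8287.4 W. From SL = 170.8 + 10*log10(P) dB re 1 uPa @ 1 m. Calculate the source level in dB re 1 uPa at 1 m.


SL = 170.8 + 10*log10(8287.4) = 170.8 + 39.18 = 209.98

209.98 dB


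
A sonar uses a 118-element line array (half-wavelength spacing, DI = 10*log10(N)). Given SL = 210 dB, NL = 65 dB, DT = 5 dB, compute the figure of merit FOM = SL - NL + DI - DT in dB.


Step 1: DI = 10*log10(118) = 20.72 dB
Step 2: FOM = SL - NL + DI - DT = 210 - 65 + 20.72 - 5 = 160.72

160.72 dB


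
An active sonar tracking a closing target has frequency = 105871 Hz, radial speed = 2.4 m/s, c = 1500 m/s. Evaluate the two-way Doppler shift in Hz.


338.79 Hz


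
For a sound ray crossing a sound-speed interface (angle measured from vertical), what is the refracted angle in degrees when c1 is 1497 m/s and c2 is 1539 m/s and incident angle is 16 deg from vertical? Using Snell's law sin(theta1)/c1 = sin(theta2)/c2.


sin(theta2) = (c2/c1)*sin(theta1) = (1539/1497)*sin(16 deg) = 0.28337
theta2 = arcsin(0.28337) = 16.46

16.46 deg


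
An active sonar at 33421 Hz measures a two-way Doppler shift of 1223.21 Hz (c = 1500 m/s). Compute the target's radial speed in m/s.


From fd = 2*f*v/c, v = c*fd/(2*f) = 1500 * 1223.21 / (2*33421) = 27.45

27.45 m/s


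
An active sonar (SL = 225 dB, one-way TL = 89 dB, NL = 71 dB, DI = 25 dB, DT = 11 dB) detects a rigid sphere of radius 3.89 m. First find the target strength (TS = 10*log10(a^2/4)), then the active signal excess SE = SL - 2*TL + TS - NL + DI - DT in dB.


Step 1: TS = 10*log10(3.89^2/4) = 5.78 dB
Step 2: SE = SL - 2*TL + TS - NL + DI - DT = 225 - 2*89 + (5.78) - 71 + 25 - 11 = -4.22

-4.22 dB


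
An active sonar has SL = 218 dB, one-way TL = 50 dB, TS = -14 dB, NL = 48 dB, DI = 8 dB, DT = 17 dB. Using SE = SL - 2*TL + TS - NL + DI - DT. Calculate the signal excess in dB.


SE = SL - 2*TL + TS - NL + DI - DT = 218 - 2*50 + (-14) - 48 + 8 - 17 = 47

47 dB


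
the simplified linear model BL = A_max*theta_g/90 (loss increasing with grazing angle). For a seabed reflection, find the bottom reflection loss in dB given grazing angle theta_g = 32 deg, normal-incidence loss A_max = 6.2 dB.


2.2 dB


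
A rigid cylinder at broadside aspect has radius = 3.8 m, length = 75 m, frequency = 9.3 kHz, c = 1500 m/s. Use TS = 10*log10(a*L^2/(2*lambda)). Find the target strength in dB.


lambda = 1500/9300 = 0.16129 m
TS = 10*log10(3.8*75^2/(2*0.16129)) = 48.21

48.21 dB


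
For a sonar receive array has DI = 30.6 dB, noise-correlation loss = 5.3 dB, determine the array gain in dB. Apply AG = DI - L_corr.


25.3 dB


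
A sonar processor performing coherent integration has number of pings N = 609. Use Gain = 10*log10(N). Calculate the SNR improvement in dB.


Gain = 10*log10(609) = 27.85

27.85 dB


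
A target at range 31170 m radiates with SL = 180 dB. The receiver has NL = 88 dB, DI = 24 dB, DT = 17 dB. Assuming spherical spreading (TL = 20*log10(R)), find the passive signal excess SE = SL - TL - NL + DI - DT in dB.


Step 1: TL = 20*log10(31170) = 89.87 dB
Step 2: SE = 180 - 89.87 - 88 + 24 - 17 = 9.13

9.13 dB


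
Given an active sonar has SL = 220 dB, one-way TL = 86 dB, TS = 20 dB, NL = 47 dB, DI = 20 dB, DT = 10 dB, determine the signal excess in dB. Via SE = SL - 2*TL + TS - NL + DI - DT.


SE = SL - 2*TL + TS - NL + DI - DT = 220 - 2*86 + (20) - 47 + 20 - 10 = 31

31 dB


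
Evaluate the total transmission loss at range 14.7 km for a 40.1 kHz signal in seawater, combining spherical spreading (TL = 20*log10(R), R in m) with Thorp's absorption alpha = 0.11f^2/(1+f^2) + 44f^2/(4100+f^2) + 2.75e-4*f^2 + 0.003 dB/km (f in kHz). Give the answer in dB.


Step 1 (Thorp): alpha = 0.11*1608.01/(1+1608.01) + 44*1608.01/(4100+1608.01) + 2.75e-4*1608.01 + 0.003 = 12.9504 dB/km
Step 2: TL_spread = 20*log10(14700) = 83.35 dB
Step 3: TL_abs = alpha*R = 12.9504 * 14.7 = 190.37 dB
Step 4: TL_total = 83.35 + 190.37 = 273.72

273.72 dB


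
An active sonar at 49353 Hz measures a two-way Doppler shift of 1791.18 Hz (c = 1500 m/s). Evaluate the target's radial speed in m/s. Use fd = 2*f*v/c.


From fd = 2*f*v/c, v = c*fd/(2*f) = 1500 * 1791.18 / (2*49353) = 27.22

27.22 m/s


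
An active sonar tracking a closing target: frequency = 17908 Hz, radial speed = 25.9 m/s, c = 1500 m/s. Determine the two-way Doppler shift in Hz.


fd = 2*f*v/c = 2 * 17908 * 25.9 / 1500 = 618.42

618.42 Hz


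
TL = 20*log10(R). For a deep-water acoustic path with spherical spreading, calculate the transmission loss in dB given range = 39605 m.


TL = 20*log10(39605) = 91.96

91.96 dB


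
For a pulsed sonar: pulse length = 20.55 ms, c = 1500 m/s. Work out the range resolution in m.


dR = c*tau/2 = 1500 * 20.55e-3 / 2 = 15.4125

15.4125 m


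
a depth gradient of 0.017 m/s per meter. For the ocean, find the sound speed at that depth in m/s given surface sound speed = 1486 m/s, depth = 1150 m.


c = 1486 + 0.017 * 1150 = 1505.55

1505.55 m/s


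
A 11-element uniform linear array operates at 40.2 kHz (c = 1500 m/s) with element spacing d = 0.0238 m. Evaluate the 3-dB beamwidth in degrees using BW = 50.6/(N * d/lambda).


Step 1: lambda = 1500/40200 = 0.03731 m
Step 2: d/lambda = 0.0238/0.03731 = 0.6379
Step 3: BW = 50.6/(N * d/lambda) = 50.6/(11 * 0.6379) = 7.21

7.21 deg


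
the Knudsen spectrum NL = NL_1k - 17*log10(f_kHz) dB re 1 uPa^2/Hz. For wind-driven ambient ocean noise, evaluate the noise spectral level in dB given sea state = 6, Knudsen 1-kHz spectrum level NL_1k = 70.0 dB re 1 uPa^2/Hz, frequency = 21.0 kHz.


47.52 dB


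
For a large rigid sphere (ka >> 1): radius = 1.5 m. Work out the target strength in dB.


-2.5 dB


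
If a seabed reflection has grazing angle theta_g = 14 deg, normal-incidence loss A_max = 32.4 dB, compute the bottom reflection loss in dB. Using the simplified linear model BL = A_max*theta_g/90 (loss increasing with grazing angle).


BL = A_max * theta_g / 90 = 32.4 * 14 / 90 = 5.04

5.04 dB


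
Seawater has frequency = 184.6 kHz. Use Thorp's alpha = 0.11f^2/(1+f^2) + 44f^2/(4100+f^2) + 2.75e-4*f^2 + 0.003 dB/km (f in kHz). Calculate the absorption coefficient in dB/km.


f^2 = 34077.16
alpha = 0.11*34077.16/(1+34077.16) + 44*34077.16/(4100+34077.16) + 2.75e-4*34077.16 + 0.003 = 48.759

48.759 dB/km


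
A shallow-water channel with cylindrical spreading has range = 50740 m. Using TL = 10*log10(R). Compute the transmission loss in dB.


47.05 dB


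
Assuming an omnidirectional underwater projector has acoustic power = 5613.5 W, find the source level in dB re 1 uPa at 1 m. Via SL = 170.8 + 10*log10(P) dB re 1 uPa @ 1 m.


SL = 170.8 + 10*log10(5613.5) = 170.8 + 37.49 = 208.29

208.29 dB


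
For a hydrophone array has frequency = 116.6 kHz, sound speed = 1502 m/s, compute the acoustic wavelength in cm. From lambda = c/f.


1.29 cm


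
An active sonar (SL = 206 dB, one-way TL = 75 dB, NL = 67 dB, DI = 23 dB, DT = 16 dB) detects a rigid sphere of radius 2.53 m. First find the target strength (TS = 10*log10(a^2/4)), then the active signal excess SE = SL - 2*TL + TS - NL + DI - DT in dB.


Step 1: TS = 10*log10(2.53^2/4) = 2.04 dB
Step 2: SE = SL - 2*TL + TS - NL + DI - DT = 206 - 2*75 + (2.04) - 67 + 23 - 16 = -1.96

-1.96 dB


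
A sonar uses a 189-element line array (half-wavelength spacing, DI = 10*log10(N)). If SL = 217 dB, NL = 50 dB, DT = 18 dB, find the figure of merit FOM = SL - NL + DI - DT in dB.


Step 1: DI = 10*log10(189) = 22.76 dB
Step 2: FOM = SL - NL + DI - DT = 217 - 50 + 22.76 - 18 = 171.76

171.76 dB


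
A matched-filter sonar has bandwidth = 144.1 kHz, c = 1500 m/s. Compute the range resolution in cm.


dR = c/(2*BW) = 1500 / (2 * 144.1e3) = 0.0052 m = 0.52 cm

0.52 cm


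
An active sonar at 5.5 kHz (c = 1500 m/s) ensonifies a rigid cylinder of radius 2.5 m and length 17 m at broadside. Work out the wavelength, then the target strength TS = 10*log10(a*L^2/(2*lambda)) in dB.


Step 1: lambda = c/f = 1500/5500 = 0.27273 m
Step 2: TS = 10*log10(a*L^2/(2*lambda)) = 10*log10(2.5*17^2/(2*0.27273)) = 31.22

31.22 dB


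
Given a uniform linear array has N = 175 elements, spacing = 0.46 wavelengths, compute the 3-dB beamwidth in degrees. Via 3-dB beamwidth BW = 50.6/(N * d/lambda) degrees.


BW = 50.6 / (175 * 0.46) = 50.6 / 80.5 = 0.63

0.63 deg


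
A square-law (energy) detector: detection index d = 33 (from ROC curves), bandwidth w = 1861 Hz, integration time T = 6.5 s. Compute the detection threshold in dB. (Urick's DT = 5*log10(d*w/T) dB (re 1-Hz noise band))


DT = 5*log10(d*w/T) = 5*log10(33 * 1861 / 6.5) = 5*log10(9448.15) = 19.88

19.88 dB


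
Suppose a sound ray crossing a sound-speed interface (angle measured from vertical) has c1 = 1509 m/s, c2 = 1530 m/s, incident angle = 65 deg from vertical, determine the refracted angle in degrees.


sin(theta2) = (c2/c1)*sin(theta1) = (1530/1509)*sin(65 deg) = 0.91892
theta2 = arcsin(0.91892) = 66.77

66.77 deg


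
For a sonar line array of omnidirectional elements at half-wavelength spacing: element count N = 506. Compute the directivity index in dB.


DI = 10*log10(506) = 27.04

27.04 dB


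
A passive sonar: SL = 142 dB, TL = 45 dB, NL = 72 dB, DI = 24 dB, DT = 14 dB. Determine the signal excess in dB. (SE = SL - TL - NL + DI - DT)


SE = SL - TL - NL + DI - DT = 142 - 45 - 72 + 24 - 14 = 35

35 dB


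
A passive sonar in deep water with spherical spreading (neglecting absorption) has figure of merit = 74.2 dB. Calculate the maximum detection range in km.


At max range FOM = TL, so 20*log10(R) = 74.2
R = 10^(74.2/20) = 5128.61 m = 5.13 km

5.13 km


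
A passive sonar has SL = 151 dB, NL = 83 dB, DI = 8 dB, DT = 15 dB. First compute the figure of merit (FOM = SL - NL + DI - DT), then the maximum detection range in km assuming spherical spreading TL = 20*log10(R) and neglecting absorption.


Step 1: FOM = SL - NL + DI - DT = 151 - 83 + 8 - 15 = 61 dB
Step 2: at max range FOM = TL = 20*log10(R), so R = 10^(61/20) = 1122.02 m = 1.12 km

1.12 km


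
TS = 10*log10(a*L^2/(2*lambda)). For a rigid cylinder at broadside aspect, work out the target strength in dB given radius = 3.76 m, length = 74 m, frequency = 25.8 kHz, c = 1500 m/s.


lambda = 1500/25800 = 0.05814 m
TS = 10*log10(3.76*74^2/(2*0.05814)) = 52.48

52.48 dB


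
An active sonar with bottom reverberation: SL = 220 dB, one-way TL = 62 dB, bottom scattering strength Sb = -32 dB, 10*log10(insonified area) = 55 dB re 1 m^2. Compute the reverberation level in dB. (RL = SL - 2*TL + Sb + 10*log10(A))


119 dB


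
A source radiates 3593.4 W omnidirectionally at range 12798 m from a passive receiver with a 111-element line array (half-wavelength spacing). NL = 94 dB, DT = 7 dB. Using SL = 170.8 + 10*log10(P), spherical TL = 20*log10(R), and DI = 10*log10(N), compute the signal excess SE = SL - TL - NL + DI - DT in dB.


Step 1: SL = 170.8 + 10*log10(3593.4) = 206.36 dB
Step 2: TL = 20*log10(12798) = 82.14 dB
Step 3: DI = 10*log10(111) = 20.45 dB
Step 4: SE = SL - TL - NL + DI - DT = 206.36 - 82.14 - 94 + 20.45 - 7 = 43.67

43.67 dB


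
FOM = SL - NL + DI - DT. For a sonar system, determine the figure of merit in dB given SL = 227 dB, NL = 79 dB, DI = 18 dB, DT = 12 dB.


FOM = SL - NL + DI - DT = 227 - 79 + 18 - 12 = 154

154 dB


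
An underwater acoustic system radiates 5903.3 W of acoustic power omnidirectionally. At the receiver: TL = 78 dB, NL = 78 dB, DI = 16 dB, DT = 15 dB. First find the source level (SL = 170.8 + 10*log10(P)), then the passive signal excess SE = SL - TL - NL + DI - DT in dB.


Step 1: SL = 170.8 + 10*log10(5903.3) = 208.51 dB
Step 2: SE = SL - TL - NL + DI - DT = 208.51 - 78 - 78 + 16 - 15 = 53.51

53.51 dB


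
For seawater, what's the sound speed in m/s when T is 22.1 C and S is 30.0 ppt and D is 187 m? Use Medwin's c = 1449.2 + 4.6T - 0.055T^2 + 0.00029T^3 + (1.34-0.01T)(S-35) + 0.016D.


c = 1449.2 + 4.6*22.1 - 0.055*22.1^2 + 0.00029*22.1^3 + (1.34 - 0.01*22.1)*(30.0 - 35) + 0.016*187 = 1524.52

1524.52 m/s


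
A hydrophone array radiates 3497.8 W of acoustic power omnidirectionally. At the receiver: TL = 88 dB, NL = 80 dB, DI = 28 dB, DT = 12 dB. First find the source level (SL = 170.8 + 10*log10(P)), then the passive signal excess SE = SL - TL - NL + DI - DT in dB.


Step 1: SL = 170.8 + 10*log10(3497.8) = 206.24 dB
Step 2: SE = SL - TL - NL + DI - DT = 206.24 - 88 - 80 + 28 - 12 = 54.24

54.24 dB


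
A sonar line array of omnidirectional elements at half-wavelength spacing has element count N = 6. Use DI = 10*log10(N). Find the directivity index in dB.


7.78 dB


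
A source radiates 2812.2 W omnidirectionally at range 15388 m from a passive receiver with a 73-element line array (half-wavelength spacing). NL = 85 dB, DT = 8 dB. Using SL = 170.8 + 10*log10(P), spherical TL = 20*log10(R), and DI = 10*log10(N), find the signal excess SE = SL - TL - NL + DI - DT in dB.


Step 1: SL = 170.8 + 10*log10(2812.2) = 205.29 dB
Step 2: TL = 20*log10(15388) = 83.74 dB
Step 3: DI = 10*log10(73) = 18.63 dB
Step 4: SE = SL - TL - NL + DI - DT = 205.29 - 83.74 - 85 + 18.63 - 8 = 47.18

47.18 dB


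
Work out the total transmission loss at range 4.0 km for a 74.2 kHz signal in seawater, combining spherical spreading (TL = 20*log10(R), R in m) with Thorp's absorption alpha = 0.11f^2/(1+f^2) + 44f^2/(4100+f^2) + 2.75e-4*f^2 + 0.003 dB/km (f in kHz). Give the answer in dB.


Step 1 (Thorp): alpha = 0.11*5505.64/(1+5505.64) + 44*5505.64/(4100+5505.64) + 2.75e-4*5505.64 + 0.003 = 26.8464 dB/km
Step 2: TL_spread = 20*log10(4000) = 72.04 dB
Step 3: TL_abs = alpha*R = 26.8464 * 4.0 = 107.39 dB
Step 4: TL_total = 72.04 + 107.39 = 179.43

179.43 dB


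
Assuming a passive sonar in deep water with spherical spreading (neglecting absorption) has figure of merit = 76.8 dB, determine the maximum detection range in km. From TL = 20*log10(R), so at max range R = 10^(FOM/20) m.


At max range FOM = TL, so 20*log10(R) = 76.8
R = 10^(76.8/20) = 6918.31 m = 6.92 km

6.92 km


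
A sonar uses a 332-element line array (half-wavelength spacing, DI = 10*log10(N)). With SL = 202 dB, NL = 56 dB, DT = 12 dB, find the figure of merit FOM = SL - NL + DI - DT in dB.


159.21 dB


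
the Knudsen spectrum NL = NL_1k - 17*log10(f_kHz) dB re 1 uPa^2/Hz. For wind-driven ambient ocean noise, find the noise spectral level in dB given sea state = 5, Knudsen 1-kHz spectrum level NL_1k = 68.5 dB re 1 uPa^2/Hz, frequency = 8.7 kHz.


NL = NL_1k - 17*log10(f_kHz) = 68.5 - 17*log10(8.7) = 68.5 - (15.97) = 52.53

52.53 dB


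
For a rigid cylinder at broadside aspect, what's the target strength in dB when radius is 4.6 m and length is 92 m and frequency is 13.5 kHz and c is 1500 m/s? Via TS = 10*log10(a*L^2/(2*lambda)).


lambda = 1500/13500 = 0.11111 m
TS = 10*log10(4.6*92^2/(2*0.11111)) = 52.44

52.44 dB


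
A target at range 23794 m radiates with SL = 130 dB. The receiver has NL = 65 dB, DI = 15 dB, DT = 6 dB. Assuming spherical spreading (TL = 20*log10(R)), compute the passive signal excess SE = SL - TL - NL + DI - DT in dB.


Step 1: TL = 20*log10(23794) = 87.53 dB
Step 2: SE = 130 - 87.53 - 65 + 15 - 6 = -13.53

-13.53 dB


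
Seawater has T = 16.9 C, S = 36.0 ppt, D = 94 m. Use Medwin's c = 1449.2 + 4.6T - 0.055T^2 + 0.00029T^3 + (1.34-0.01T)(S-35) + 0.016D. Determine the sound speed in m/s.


c = 1449.2 + 4.6*16.9 - 0.055*16.9^2 + 0.00029*16.9^3 + (1.34 - 0.01*16.9)*(36.0 - 35) + 0.016*94 = 1515.31

1515.31 m/s


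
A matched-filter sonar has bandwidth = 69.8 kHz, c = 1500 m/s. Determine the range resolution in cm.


dR = c/(2*BW) = 1500 / (2 * 69.8e3) = 0.0107 m = 1.07 cm

1.07 cm


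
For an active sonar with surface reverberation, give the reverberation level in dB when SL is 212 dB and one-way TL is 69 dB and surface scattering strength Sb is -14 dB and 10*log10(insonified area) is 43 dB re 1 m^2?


RL = SL - 2*TL + Sb + 10*log10(A) = 212 - 2*69 + (-14) + 43 = 103

103 dB


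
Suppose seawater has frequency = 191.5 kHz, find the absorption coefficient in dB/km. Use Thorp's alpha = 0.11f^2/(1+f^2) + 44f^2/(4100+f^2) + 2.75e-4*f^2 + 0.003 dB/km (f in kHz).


f^2 = 36672.25
alpha = 0.11*36672.25/(1+36672.25) + 44*36672.25/(4100+36672.25) + 2.75e-4*36672.25 + 0.003 = 49.773

49.773 dB/km


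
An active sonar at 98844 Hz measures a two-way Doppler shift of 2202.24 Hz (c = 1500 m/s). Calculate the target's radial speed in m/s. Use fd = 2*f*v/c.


From fd = 2*f*v/c, v = c*fd/(2*f) = 1500 * 2202.24 / (2*98844) = 16.71

16.71 m/s


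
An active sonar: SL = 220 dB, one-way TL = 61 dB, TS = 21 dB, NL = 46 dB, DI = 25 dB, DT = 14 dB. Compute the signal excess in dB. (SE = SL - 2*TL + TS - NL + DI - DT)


84 dB


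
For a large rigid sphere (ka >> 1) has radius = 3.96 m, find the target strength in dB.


TS = 10*log10(3.96^2 / 4) = 10*log10(3.9204) = 5.93

5.93 dB


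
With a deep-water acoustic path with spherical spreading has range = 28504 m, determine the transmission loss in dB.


TL = 20*log10(28504) = 89.1

89.1 dB


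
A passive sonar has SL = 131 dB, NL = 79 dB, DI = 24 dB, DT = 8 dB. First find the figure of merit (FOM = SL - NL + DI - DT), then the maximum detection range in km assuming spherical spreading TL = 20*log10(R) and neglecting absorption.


Step 1: FOM = SL - NL + DI - DT = 131 - 79 + 24 - 8 = 68 dB
Step 2: at max range FOM = TL = 20*log10(R), so R = 10^(68/20) = 2511.89 m = 2.51 km

2.51 km


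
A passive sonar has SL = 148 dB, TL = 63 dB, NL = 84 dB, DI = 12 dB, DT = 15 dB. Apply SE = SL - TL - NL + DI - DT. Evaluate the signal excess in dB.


SE = SL - TL - NL + DI - DT = 148 - 63 - 84 + 12 - 15 = -2

-2 dB


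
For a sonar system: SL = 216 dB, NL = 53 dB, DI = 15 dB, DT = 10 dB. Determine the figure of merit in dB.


168 dB


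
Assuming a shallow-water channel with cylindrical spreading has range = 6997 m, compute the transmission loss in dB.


TL = 10*log10(6997) = 38.45

38.45 dB


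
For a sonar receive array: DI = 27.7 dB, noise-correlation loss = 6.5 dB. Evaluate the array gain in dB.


21.2 dB


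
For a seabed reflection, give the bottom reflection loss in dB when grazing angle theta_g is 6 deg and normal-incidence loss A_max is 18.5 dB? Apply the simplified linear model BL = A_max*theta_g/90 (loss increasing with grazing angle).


BL = A_max * theta_g / 90 = 18.5 * 6 / 90 = 1.23

1.23 dB


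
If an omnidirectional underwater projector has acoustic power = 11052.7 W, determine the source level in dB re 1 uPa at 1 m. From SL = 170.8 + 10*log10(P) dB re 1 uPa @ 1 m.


SL = 170.8 + 10*log10(11052.7) = 170.8 + 40.43 = 211.23

211.23 dB


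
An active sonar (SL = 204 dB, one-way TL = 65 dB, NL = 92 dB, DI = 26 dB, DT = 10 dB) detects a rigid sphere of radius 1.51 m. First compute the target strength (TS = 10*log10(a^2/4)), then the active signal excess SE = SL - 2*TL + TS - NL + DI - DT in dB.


Step 1: TS = 10*log10(1.51^2/4) = -2.44 dB
Step 2: SE = SL - 2*TL + TS - NL + DI - DT = 204 - 2*65 + (-2.44) - 92 + 26 - 10 = -4.44

-4.44 dB


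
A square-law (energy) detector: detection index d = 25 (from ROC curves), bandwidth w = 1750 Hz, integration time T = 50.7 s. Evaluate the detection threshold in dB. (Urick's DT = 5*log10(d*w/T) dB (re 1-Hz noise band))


DT = 5*log10(d*w/T) = 5*log10(25 * 1750 / 50.7) = 5*log10(862.92) = 14.68

14.68 dB


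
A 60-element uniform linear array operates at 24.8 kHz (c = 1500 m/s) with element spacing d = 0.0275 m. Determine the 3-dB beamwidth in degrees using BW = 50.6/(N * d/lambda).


Step 1: lambda = 1500/24800 = 0.06048 m
Step 2: d/lambda = 0.0275/0.06048 = 0.4547
Step 3: BW = 50.6/(N * d/lambda) = 50.6/(60 * 0.4547) = 1.85

1.85 deg


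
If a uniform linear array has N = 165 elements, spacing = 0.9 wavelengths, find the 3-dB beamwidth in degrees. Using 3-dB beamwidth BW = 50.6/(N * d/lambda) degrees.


BW = 50.6 / (165 * 0.9) = 50.6 / 148.5 = 0.34

0.34 deg


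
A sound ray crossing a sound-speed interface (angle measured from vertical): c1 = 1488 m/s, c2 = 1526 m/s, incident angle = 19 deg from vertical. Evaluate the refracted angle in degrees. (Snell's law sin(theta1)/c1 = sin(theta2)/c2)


sin(theta2) = (c2/c1)*sin(theta1) = (1526/1488)*sin(19 deg) = 0.33388
theta2 = arcsin(0.33388) = 19.5

19.5 deg


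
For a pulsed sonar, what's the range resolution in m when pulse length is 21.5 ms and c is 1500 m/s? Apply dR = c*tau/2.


dR = c*tau/2 = 1500 * 21.5e-3 / 2 = 16.125

16.125 m


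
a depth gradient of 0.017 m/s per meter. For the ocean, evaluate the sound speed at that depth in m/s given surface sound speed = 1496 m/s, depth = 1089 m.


c = 1496 + 0.017 * 1089 = 1514.513

1514.513 m/s


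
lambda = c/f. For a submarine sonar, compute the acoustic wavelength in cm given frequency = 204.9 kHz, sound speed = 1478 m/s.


lambda = c/f = 1478 / 204900 = 0.0072 m = 0.72 cm

0.72 cm


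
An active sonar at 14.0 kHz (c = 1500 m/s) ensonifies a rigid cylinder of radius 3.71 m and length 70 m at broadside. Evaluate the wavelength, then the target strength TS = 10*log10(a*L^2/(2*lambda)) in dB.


Step 1: lambda = c/f = 1500/14000 = 0.10714 m
Step 2: TS = 10*log10(a*L^2/(2*lambda)) = 10*log10(3.71*70^2/(2*0.10714)) = 49.29

49.29 dB


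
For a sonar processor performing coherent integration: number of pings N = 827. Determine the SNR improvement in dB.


Gain = 10*log10(827) = 29.18

29.18 dB


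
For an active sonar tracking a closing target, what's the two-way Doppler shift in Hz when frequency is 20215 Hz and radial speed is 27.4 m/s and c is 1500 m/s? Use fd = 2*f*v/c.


fd = 2*f*v/c = 2 * 20215 * 27.4 / 1500 = 738.52

738.52 Hz


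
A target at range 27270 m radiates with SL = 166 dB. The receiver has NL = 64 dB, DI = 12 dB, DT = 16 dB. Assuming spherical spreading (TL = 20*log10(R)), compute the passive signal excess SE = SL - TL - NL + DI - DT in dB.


Step 1: TL = 20*log10(27270) = 88.71 dB
Step 2: SE = 166 - 88.71 - 64 + 12 - 16 = 9.29

9.29 dB


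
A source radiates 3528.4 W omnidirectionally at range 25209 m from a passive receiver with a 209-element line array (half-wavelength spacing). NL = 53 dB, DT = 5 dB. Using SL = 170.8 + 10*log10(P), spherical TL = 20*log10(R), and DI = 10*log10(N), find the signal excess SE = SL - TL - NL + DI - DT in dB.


83.45 dB


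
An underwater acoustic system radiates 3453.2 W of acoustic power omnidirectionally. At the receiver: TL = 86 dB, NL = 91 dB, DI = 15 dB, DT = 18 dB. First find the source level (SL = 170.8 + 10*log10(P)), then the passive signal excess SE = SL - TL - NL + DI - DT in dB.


Step 1: SL = 170.8 + 10*log10(3453.2) = 206.18 dB
Step 2: SE = SL - TL - NL + DI - DT = 206.18 - 86 - 91 + 15 - 18 = 26.18

26.18 dB


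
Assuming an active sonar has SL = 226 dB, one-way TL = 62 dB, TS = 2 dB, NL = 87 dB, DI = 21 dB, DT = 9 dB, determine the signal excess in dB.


SE = SL - 2*TL + TS - NL + DI - DT = 226 - 2*62 + (2) - 87 + 21 - 9 = 29

29 dB


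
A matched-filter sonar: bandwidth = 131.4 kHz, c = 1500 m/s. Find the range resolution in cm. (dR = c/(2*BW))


dR = c/(2*BW) = 1500 / (2 * 131.4e3) = 0.0057 m = 0.57 cm

0.57 cm


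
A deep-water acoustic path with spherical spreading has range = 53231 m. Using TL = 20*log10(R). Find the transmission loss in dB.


TL = 20*log10(53231) = 94.52

94.52 dB


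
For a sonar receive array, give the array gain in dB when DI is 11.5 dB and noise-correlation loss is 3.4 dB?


AG = DI - L_corr = 11.5 - 3.4 = 8.1

8.1 dB


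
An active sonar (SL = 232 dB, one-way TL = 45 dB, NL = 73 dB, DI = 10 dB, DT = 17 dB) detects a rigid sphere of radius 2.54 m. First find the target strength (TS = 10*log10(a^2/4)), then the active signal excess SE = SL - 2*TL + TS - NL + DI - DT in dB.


Step 1: TS = 10*log10(2.54^2/4) = 2.08 dB
Step 2: SE = SL - 2*TL + TS - NL + DI - DT = 232 - 2*45 + (2.08) - 73 + 10 - 17 = 64.08

64.08 dB
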